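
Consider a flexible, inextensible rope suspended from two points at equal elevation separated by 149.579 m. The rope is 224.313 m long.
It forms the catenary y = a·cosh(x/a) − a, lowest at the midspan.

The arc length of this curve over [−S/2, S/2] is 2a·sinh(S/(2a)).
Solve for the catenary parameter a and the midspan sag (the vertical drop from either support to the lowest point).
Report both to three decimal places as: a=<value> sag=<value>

seed: a₀ = √(S³/(24(L−S))) = √(149.579³/(24·74.734)) = 43.195768
iter 1: u=1.731408  f(a)=+1.204e+01  f'(a)=-4.615e+00  a ← 43.195768 − (+1.204e+01/-4.615e+00) = 45.803691
iter 2: u=1.632827  f(a)=+1.176e+00  f'(a)=-3.753e+00  a ← 45.803691 − (+1.176e+00/-3.753e+00) = 46.117044
iter 3: u=1.621732  f(a)=+1.392e-02  f'(a)=-3.665e+00  a ← 46.117044 − (+1.392e-02/-3.665e+00) = 46.120841
iter 4: u=1.621599  f(a)=+2.000e-06  f'(a)=-3.664e+00  a ← 46.120841 − (+2.000e-06/-3.664e+00) = 46.120842
iter 5: u=1.621599  f(a)=+0.000e+00  f'(a)=-3.664e+00  a ← 46.120842 − (+0.000e+00/-3.664e+00) = 46.120842
converged: |Δa| < 1e-12 after 5 iterations
sag = a·(cosh(S/(2a)) − 1) = 46.120842·(cosh(1.621599) − 1) = 75.148332
T_max/T_min = cosh(S/(2a)) = 2.629379

a=46.121 sag=75.148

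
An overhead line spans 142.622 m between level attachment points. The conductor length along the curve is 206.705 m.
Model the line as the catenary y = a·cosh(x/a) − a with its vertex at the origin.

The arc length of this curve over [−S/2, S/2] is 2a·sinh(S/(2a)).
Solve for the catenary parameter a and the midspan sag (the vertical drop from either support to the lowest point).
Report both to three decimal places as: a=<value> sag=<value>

seed: a₀ = √(S³/(24(L−S))) = √(142.622³/(24·64.083)) = 43.431292
iter 1: u=1.641927  f(a)=+9.214e+00  f'(a)=-3.827e+00  a ← 43.431292 − (+9.214e+00/-3.827e+00) = 45.838819
iter 2: u=1.555690  f(a)=+8.216e-01  f'(a)=-3.172e+00  a ← 45.838819 − (+8.216e-01/-3.172e+00) = 46.097812
iter 3: u=1.546950  f(a)=+7.946e-03  f'(a)=-3.111e+00  a ← 46.097812 − (+7.946e-03/-3.111e+00) = 46.100366
iter 4: u=1.546864  f(a)=+7.592e-07  f'(a)=-3.111e+00  a ← 46.100366 − (+7.592e-07/-3.111e+00) = 46.100366
iter 5: u=1.546864  f(a)=+2.842e-14  f'(a)=-3.111e+00  a ← 46.100366 − (+2.842e-14/-3.111e+00) = 46.100366
converged: |Δa| < 1e-12 after 5 iterations
sag = a·(cosh(S/(2a)) − 1) = 46.100366·(cosh(1.546864) − 1) = 67.067575
T_max/T_min = cosh(S/(2a)) = 2.454817

a=46.100 sag=67.068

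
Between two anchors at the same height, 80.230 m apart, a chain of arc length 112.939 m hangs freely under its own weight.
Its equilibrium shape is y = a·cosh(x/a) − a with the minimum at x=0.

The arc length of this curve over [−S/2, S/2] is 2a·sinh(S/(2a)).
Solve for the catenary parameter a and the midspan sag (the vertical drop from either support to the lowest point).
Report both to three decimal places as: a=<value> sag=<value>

seed: a₀ = √(S³/(24(L−S))) = √(80.230³/(24·32.709)) = 25.648734
iter 1: u=1.564015  f(a)=+4.242e+00  f'(a)=-3.231e+00  a ← 25.648734 − (+4.242e+00/-3.231e+00) = 26.961334
iter 2: u=1.487871  f(a)=+3.474e-01  f'(a)=-2.722e+00  a ← 26.961334 − (+3.474e-01/-2.722e+00) = 27.088943
iter 3: u=1.480862  f(a)=+2.789e-03  f'(a)=-2.678e+00  a ← 27.088943 − (+2.789e-03/-2.678e+00) = 27.089985
iter 4: u=1.480806  f(a)=+1.829e-07  f'(a)=-2.678e+00  a ← 27.089985 − (+1.829e-07/-2.678e+00) = 27.089985
iter 5: u=1.480806  f(a)=+1.421e-14  f'(a)=-2.678e+00  a ← 27.089985 − (+1.421e-14/-2.678e+00) = 27.089985
converged: |Δa| < 1e-12 after 5 iterations
sag = a·(cosh(S/(2a)) − 1) = 27.089985·(cosh(1.480806) − 1) = 35.541251
T_max/T_min = cosh(S/(2a)) = 2.311970

a=27.090 sag=35.541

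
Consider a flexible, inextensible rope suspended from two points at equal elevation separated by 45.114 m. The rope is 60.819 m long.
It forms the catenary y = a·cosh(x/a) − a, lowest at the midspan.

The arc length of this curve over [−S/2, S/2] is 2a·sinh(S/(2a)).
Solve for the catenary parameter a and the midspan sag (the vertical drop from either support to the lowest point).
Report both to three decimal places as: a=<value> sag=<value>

a=16.365 sag=18.168

seed: a₀ = √(S³/(24(L−S))) = √(45.114³/(24·15.705)) = 15.607826
iter 1: u=1.445237  f(a)=+1.724e+00  f'(a)=-2.465e+00  a ← 15.607826 − (+1.724e+00/-2.465e+00) = 16.307162
iter 2: u=1.383257  f(a)=+1.227e-01  f'(a)=-2.126e+00  a ← 16.307162 − (+1.227e-01/-2.126e+00) = 16.364853
iter 3: u=1.378381  f(a)=+7.258e-04  f'(a)=-2.101e+00  a ← 16.364853 − (+7.258e-04/-2.101e+00) = 16.365198
iter 4: u=1.378352  f(a)=+2.575e-08  f'(a)=-2.101e+00  a ← 16.365198 − (+2.575e-08/-2.101e+00) = 16.365198
iter 5: u=1.378352  f(a)=+0.000e+00  f'(a)=-2.101e+00  a ← 16.365198 − (+0.000e+00/-2.101e+00) = 16.365198
converged: |Δa| < 1e-12 after 5 iterations
sag = a·(cosh(S/(2a)) − 1) = 16.365198·(cosh(1.378352) − 1) = 18.168226
T_max/T_min = cosh(S/(2a)) = 2.110175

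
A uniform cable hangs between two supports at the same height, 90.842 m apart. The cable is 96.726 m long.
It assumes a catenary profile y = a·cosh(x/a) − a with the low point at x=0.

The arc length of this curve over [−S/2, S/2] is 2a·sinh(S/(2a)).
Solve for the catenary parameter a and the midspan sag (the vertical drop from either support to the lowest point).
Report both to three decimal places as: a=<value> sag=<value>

seed: a₀ = √(S³/(24(L−S))) = √(90.842³/(24·5.884)) = 72.859817
iter 1: u=0.623403  f(a)=+1.154e-01  f'(a)=-1.679e-01  a ← 72.859817 − (+1.154e-01/-1.679e-01) = 73.547205
iter 2: u=0.617576  f(a)=+1.653e-03  f'(a)=-1.631e-01  a ← 73.547205 − (+1.653e-03/-1.631e-01) = 73.557342
iter 3: u=0.617491  f(a)=+3.504e-07  f'(a)=-1.630e-01  a ← 73.557342 − (+3.504e-07/-1.630e-01) = 73.557345
iter 4: u=0.617491  f(a)=+1.421e-14  f'(a)=-1.630e-01  a ← 73.557345 − (+1.421e-14/-1.630e-01) = 73.557345
converged: |Δa| < 1e-12 after 4 iterations
sag = a·(cosh(S/(2a)) − 1) = 73.557345·(cosh(0.617491) − 1) = 14.474824
T_max/T_min = cosh(S/(2a)) = 1.196783

a=73.557 sag=14.475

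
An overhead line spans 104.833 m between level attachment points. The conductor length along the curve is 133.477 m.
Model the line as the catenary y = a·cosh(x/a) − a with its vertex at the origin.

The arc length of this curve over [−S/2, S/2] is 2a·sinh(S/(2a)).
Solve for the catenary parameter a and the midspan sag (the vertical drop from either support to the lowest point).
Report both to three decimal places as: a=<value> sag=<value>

seed: a₀ = √(S³/(24(L−S))) = √(104.833³/(24·28.644)) = 40.937806
iter 1: u=1.280393  f(a)=+2.442e+00  f'(a)=-1.643e+00  a ← 40.937806 − (+2.442e+00/-1.643e+00) = 42.424257
iter 2: u=1.235531  f(a)=+1.393e-01  f'(a)=-1.460e+00  a ← 42.424257 − (+1.393e-01/-1.460e+00) = 42.519655
iter 3: u=1.232759  f(a)=+5.140e-04  f'(a)=-1.449e+00  a ← 42.519655 − (+5.140e-04/-1.449e+00) = 42.520009
iter 4: u=1.232749  f(a)=+7.055e-09  f'(a)=-1.449e+00  a ← 42.520009 − (+7.055e-09/-1.449e+00) = 42.520009
iter 5: u=1.232749  f(a)=-2.842e-14  f'(a)=-1.449e+00  a ← 42.520009 − (-2.842e-14/-1.449e+00) = 42.520009
converged: |Δa| < 1e-12 after 5 iterations
sag = a·(cosh(S/(2a)) − 1) = 42.520009·(cosh(1.232749) − 1) = 36.612655
T_max/T_min = cosh(S/(2a)) = 1.861069

a=42.520 sag=36.613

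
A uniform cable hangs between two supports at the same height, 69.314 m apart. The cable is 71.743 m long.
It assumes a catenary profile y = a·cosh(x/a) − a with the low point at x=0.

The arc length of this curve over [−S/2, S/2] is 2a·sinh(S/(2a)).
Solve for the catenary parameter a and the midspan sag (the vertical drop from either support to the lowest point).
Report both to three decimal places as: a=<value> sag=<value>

seed: a₀ = √(S³/(24(L−S))) = √(69.314³/(24·2.429)) = 75.580901
iter 1: u=0.458542  f(a)=+2.566e-02  f'(a)=-6.564e-02  a ← 75.580901 − (+2.566e-02/-6.564e-02) = 75.971905
iter 2: u=0.456182  f(a)=+2.005e-04  f'(a)=-6.462e-02  a ← 75.971905 − (+2.005e-04/-6.462e-02) = 75.975008
iter 3: u=0.456163  f(a)=+1.246e-08  f'(a)=-6.461e-02  a ← 75.975008 − (+1.246e-08/-6.461e-02) = 75.975008
iter 4: u=0.456163  f(a)=-1.421e-14  f'(a)=-6.461e-02  a ← 75.975008 − (-1.421e-14/-6.461e-02) = 75.975008
converged: |Δa| < 1e-12 after 4 iterations
sag = a·(cosh(S/(2a)) − 1) = 75.975008·(cosh(0.456163) − 1) = 8.042647
T_max/T_min = cosh(S/(2a)) = 1.105859

a=75.975 sag=8.043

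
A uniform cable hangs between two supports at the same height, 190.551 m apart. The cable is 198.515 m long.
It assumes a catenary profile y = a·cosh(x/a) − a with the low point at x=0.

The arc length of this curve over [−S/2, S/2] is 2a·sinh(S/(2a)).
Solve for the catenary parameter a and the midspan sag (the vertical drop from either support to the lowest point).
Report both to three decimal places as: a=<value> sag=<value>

a=191.441 sag=24.202

seed: a₀ = √(S³/(24(L−S))) = √(190.551³/(24·7.964)) = 190.259172
iter 1: u=0.500767  f(a)=+1.005e-01  f'(a)=-8.584e-02  a ← 190.259172 − (+1.005e-01/-8.584e-02) = 191.429477
iter 2: u=0.497705  f(a)=+9.344e-04  f'(a)=-8.425e-02  a ← 191.429477 − (+9.344e-04/-8.425e-02) = 191.440569
iter 3: u=0.497677  f(a)=+8.254e-08  f'(a)=-8.423e-02  a ← 191.440569 − (+8.254e-08/-8.423e-02) = 191.440570
iter 4: u=0.497677  f(a)=+2.842e-14  f'(a)=-8.423e-02  a ← 191.440570 − (+2.842e-14/-8.423e-02) = 191.440570
converged: |Δa| < 1e-12 after 4 iterations
sag = a·(cosh(S/(2a)) − 1) = 191.440570·(cosh(0.497677) − 1) = 24.201595
T_max/T_min = cosh(S/(2a)) = 1.126418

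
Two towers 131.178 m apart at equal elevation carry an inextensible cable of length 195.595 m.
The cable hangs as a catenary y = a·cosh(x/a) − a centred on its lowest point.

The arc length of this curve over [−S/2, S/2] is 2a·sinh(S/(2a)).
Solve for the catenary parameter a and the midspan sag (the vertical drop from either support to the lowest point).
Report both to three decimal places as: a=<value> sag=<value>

seed: a₀ = √(S³/(24(L−S))) = √(131.178³/(24·64.417)) = 38.210757
iter 1: u=1.716506  f(a)=+1.018e+01  f'(a)=-4.476e+00  a ← 38.210757 − (+1.018e+01/-4.476e+00) = 40.486155
iter 2: u=1.620035  f(a)=+9.805e-01  f'(a)=-3.652e+00  a ← 40.486155 − (+9.805e-01/-3.652e+00) = 40.754673
iter 3: u=1.609361  f(a)=+1.123e-02  f'(a)=-3.568e+00  a ← 40.754673 − (+1.123e-02/-3.568e+00) = 40.757820
iter 4: u=1.609237  f(a)=+1.510e-06  f'(a)=-3.568e+00  a ← 40.757820 − (+1.510e-06/-3.568e+00) = 40.757820
iter 5: u=1.609237  f(a)=+2.842e-14  f'(a)=-3.568e+00  a ← 40.757820 − (+2.842e-14/-3.568e+00) = 40.757820
converged: |Δa| < 1e-12 after 5 iterations
sag = a·(cosh(S/(2a)) − 1) = 40.757820·(cosh(1.609237) − 1) = 65.192880
T_max/T_min = cosh(S/(2a)) = 2.599518

a=40.758 sag=65.193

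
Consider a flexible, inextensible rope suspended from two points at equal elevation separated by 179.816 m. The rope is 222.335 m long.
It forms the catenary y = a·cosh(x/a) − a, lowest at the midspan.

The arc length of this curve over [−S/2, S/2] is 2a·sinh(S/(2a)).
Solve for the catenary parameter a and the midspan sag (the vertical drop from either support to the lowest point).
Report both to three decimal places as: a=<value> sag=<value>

seed: a₀ = √(S³/(24(L−S))) = √(179.816³/(24·42.519)) = 75.482340
iter 1: u=1.191113  f(a)=+3.120e+00  f'(a)=-1.295e+00  a ← 75.482340 − (+3.120e+00/-1.295e+00) = 77.892167
iter 2: u=1.154262  f(a)=+1.557e-01  f'(a)=-1.168e+00  a ← 77.892167 − (+1.557e-01/-1.168e+00) = 78.025374
iter 3: u=1.152292  f(a)=+4.324e-04  f'(a)=-1.162e+00  a ← 78.025374 − (+4.324e-04/-1.162e+00) = 78.025746
iter 4: u=1.152286  f(a)=+3.357e-09  f'(a)=-1.162e+00  a ← 78.025746 − (+3.357e-09/-1.162e+00) = 78.025746
iter 5: u=1.152286  f(a)=+0.000e+00  f'(a)=-1.162e+00  a ← 78.025746 − (+0.000e+00/-1.162e+00) = 78.025746
converged: |Δa| < 1e-12 after 5 iterations
sag = a·(cosh(S/(2a)) − 1) = 78.025746·(cosh(1.152286) − 1) = 57.791153
T_max/T_min = cosh(S/(2a)) = 1.740668

a=78.026 sag=57.791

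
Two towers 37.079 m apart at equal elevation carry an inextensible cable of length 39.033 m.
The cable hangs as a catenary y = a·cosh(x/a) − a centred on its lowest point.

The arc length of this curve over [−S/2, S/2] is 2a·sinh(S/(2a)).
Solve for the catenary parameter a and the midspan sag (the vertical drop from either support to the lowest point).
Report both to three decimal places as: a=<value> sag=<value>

seed: a₀ = √(S³/(24(L−S))) = √(37.079³/(24·1.954)) = 32.970393
iter 1: u=0.562308  f(a)=+3.113e-02  f'(a)=-1.223e-01  a ← 32.970393 − (+3.113e-02/-1.223e-01) = 33.224849
iter 2: u=0.558001  f(a)=+3.640e-04  f'(a)=-1.195e-01  a ← 33.224849 − (+3.640e-04/-1.195e-01) = 33.227896
iter 3: u=0.557950  f(a)=+5.109e-08  f'(a)=-1.194e-01  a ← 33.227896 − (+5.109e-08/-1.194e-01) = 33.227896
iter 4: u=0.557950  f(a)=-7.105e-15  f'(a)=-1.194e-01  a ← 33.227896 − (-7.105e-15/-1.194e-01) = 33.227896
converged: |Δa| < 1e-12 after 4 iterations
sag = a·(cosh(S/(2a)) − 1) = 33.227896·(cosh(0.557950) − 1) = 5.307631
T_max/T_min = cosh(S/(2a)) = 1.159734

a=33.228 sag=5.308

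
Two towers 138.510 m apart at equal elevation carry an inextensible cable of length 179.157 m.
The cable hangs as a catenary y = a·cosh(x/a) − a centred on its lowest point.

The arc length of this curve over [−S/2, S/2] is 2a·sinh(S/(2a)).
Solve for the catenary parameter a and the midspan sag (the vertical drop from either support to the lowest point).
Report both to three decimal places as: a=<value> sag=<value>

seed: a₀ = √(S³/(24(L−S))) = √(138.510³/(24·40.647)) = 52.191746
iter 1: u=1.326934  f(a)=+3.732e+00  f'(a)=-1.850e+00  a ← 52.191746 − (+3.732e+00/-1.850e+00) = 54.209510
iter 2: u=1.277543  f(a)=+2.274e-01  f'(a)=-1.631e+00  a ← 54.209510 − (+2.274e-01/-1.631e+00) = 54.348941
iter 3: u=1.274266  f(a)=+9.647e-04  f'(a)=-1.617e+00  a ← 54.348941 − (+9.647e-04/-1.617e+00) = 54.349537
iter 4: u=1.274252  f(a)=+1.753e-08  f'(a)=-1.617e+00  a ← 54.349537 − (+1.753e-08/-1.617e+00) = 54.349537
iter 5: u=1.274252  f(a)=+0.000e+00  f'(a)=-1.617e+00  a ← 54.349537 − (+0.000e+00/-1.617e+00) = 54.349537
converged: |Δa| < 1e-12 after 5 iterations
sag = a·(cosh(S/(2a)) − 1) = 54.349537·(cosh(1.274252) − 1) = 50.427272
T_max/T_min = cosh(S/(2a)) = 1.927833

a=54.350 sag=50.427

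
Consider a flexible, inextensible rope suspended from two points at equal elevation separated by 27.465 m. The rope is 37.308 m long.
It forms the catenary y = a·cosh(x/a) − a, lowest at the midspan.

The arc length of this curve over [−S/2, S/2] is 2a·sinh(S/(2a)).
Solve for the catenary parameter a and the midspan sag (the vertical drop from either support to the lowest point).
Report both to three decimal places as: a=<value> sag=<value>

a=9.832 sag=11.255

seed: a₀ = √(S³/(24(L−S))) = √(27.465³/(24·9.843)) = 9.364833
iter 1: u=1.466390  f(a)=+1.114e+00  f'(a)=-2.590e+00  a ← 9.364833 − (+1.114e+00/-2.590e+00) = 9.794943
iter 2: u=1.401999  f(a)=+8.135e-02  f'(a)=-2.225e+00  a ← 9.794943 − (+8.135e-02/-2.225e+00) = 9.831513
iter 3: u=1.396784  f(a)=+5.093e-04  f'(a)=-2.197e+00  a ← 9.831513 − (+5.093e-04/-2.197e+00) = 9.831744
iter 4: u=1.396751  f(a)=+2.024e-08  f'(a)=-2.197e+00  a ← 9.831744 − (+2.024e-08/-2.197e+00) = 9.831744
iter 5: u=1.396751  f(a)=+7.105e-15  f'(a)=-2.197e+00  a ← 9.831744 − (+7.105e-15/-2.197e+00) = 9.831744
converged: |Δa| < 1e-12 after 5 iterations
sag = a·(cosh(S/(2a)) − 1) = 9.831744·(cosh(1.396751) − 1) = 11.254624
T_max/T_min = cosh(S/(2a)) = 2.144723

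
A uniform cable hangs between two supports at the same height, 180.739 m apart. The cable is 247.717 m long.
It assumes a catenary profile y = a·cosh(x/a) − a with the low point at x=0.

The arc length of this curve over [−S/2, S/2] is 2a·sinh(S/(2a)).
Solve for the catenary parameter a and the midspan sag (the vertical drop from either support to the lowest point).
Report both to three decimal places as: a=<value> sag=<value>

a=63.722 sag=75.567

seed: a₀ = √(S³/(24(L−S))) = √(180.739³/(24·66.978)) = 60.604672
iter 1: u=1.491131  f(a)=+7.853e+00  f'(a)=-2.742e+00  a ← 60.604672 − (+7.853e+00/-2.742e+00) = 63.468090
iter 2: u=1.423857  f(a)=+5.908e-01  f'(a)=-2.344e+00  a ← 63.468090 − (+5.908e-01/-2.344e+00) = 63.720160
iter 3: u=1.418225  f(a)=+3.946e-03  f'(a)=-2.313e+00  a ← 63.720160 − (+3.946e-03/-2.313e+00) = 63.721866
iter 4: u=1.418187  f(a)=+1.786e-07  f'(a)=-2.313e+00  a ← 63.721866 − (+1.786e-07/-2.313e+00) = 63.721866
iter 5: u=1.418187  f(a)=+0.000e+00  f'(a)=-2.313e+00  a ← 63.721866 − (+0.000e+00/-2.313e+00) = 63.721866
converged: |Δa| < 1e-12 after 5 iterations
sag = a·(cosh(S/(2a)) − 1) = 63.721866·(cosh(1.418187) − 1) = 75.567057
T_max/T_min = cosh(S/(2a)) = 2.185889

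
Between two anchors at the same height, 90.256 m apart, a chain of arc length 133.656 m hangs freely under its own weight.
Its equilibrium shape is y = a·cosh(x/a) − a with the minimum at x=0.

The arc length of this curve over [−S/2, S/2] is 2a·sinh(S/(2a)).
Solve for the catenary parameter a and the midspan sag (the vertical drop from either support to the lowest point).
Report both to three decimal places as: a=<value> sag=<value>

seed: a₀ = √(S³/(24(L−S))) = √(90.256³/(24·43.400)) = 26.568292
iter 1: u=1.698566  f(a)=+6.708e+00  f'(a)=-4.312e+00  a ← 26.568292 − (+6.708e+00/-4.312e+00) = 28.124019
iter 2: u=1.604607  f(a)=+6.344e-01  f'(a)=-3.532e+00  a ← 28.124019 − (+6.344e-01/-3.532e+00) = 28.303633
iter 3: u=1.594424  f(a)=+6.981e-03  f'(a)=-3.455e+00  a ← 28.303633 − (+6.981e-03/-3.455e+00) = 28.305653
iter 4: u=1.594310  f(a)=+8.660e-07  f'(a)=-3.454e+00  a ← 28.305653 − (+8.660e-07/-3.454e+00) = 28.305654
iter 5: u=1.594310  f(a)=+2.842e-14  f'(a)=-3.454e+00  a ← 28.305654 − (+2.842e-14/-3.454e+00) = 28.305654
converged: |Δa| < 1e-12 after 5 iterations
sag = a·(cosh(S/(2a)) − 1) = 28.305654·(cosh(1.594310) − 1) = 44.269767
T_max/T_min = cosh(S/(2a)) = 2.563990

a=28.306 sag=44.270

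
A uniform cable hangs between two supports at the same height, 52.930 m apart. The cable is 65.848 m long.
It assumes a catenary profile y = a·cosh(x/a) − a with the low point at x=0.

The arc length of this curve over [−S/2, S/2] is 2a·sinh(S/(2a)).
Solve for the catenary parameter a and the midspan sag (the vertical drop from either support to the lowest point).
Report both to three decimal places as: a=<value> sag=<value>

seed: a₀ = √(S³/(24(L−S))) = √(52.930³/(24·12.918)) = 21.870040
iter 1: u=1.210103  f(a)=+9.795e-01  f'(a)=-1.364e+00  a ← 21.870040 − (+9.795e-01/-1.364e+00) = 22.588329
iter 2: u=1.171623  f(a)=+5.032e-02  f'(a)=-1.227e+00  a ← 22.588329 − (+5.032e-02/-1.227e+00) = 22.629351
iter 3: u=1.169499  f(a)=+1.488e-04  f'(a)=-1.220e+00  a ← 22.629351 − (+1.488e-04/-1.220e+00) = 22.629473
iter 4: u=1.169493  f(a)=+1.309e-09  f'(a)=-1.220e+00  a ← 22.629473 − (+1.309e-09/-1.220e+00) = 22.629473
iter 5: u=1.169493  f(a)=-1.421e-14  f'(a)=-1.220e+00  a ← 22.629473 − (-1.421e-14/-1.220e+00) = 22.629473
converged: |Δa| < 1e-12 after 5 iterations
sag = a·(cosh(S/(2a)) − 1) = 22.629473·(cosh(1.169493) − 1) = 17.321532
T_max/T_min = cosh(S/(2a)) = 1.765441

a=22.629 sag=17.322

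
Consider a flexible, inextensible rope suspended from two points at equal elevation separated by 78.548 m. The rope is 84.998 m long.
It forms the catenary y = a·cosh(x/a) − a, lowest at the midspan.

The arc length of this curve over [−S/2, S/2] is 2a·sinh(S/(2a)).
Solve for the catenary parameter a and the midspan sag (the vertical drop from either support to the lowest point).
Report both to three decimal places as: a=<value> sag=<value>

a=56.629 sag=14.174

seed: a₀ = √(S³/(24(L−S))) = √(78.548³/(24·6.450)) = 55.952207
iter 1: u=0.701920  f(a)=+1.608e-01  f'(a)=-2.421e-01  a ← 55.952207 − (+1.608e-01/-2.421e-01) = 56.616231
iter 2: u=0.693688  f(a)=+2.907e-03  f'(a)=-2.334e-01  a ← 56.616231 − (+2.907e-03/-2.334e-01) = 56.628683
iter 3: u=0.693535  f(a)=+9.891e-07  f'(a)=-2.333e-01  a ← 56.628683 − (+9.891e-07/-2.333e-01) = 56.628687
iter 4: u=0.693535  f(a)=+1.279e-13  f'(a)=-2.333e-01  a ← 56.628687 − (+1.279e-13/-2.333e-01) = 56.628687
converged: |Δa| < 1e-12 after 4 iterations
sag = a·(cosh(S/(2a)) − 1) = 56.628687·(cosh(0.693535) − 1) = 14.173666
T_max/T_min = cosh(S/(2a)) = 1.250291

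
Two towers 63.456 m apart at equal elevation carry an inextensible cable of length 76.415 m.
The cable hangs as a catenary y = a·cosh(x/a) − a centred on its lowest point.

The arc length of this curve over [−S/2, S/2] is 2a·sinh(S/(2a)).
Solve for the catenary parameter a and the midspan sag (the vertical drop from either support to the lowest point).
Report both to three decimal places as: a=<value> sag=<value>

seed: a₀ = √(S³/(24(L−S))) = √(63.456³/(24·12.959)) = 28.662738
iter 1: u=1.106942  f(a)=+8.175e-01  f'(a)=-1.020e+00  a ← 28.662738 − (+8.175e-01/-1.020e+00) = 29.464218
iter 2: u=1.076832  f(a)=+3.554e-02  f'(a)=-9.330e-01  a ← 29.464218 − (+3.554e-02/-9.330e-01) = 29.502312
iter 3: u=1.075441  f(a)=+7.395e-05  f'(a)=-9.292e-01  a ← 29.502312 − (+7.395e-05/-9.292e-01) = 29.502391
iter 4: u=1.075438  f(a)=+3.216e-10  f'(a)=-9.292e-01  a ← 29.502391 − (+3.216e-10/-9.292e-01) = 29.502391
iter 5: u=1.075438  f(a)=+1.421e-14  f'(a)=-9.292e-01  a ← 29.502391 − (+1.421e-14/-9.292e-01) = 29.502391
converged: |Δa| < 1e-12 after 5 iterations
sag = a·(cosh(S/(2a)) − 1) = 29.502391·(cosh(1.075438) − 1) = 18.769797
T_max/T_min = cosh(S/(2a)) = 1.636213

a=29.502 sag=18.770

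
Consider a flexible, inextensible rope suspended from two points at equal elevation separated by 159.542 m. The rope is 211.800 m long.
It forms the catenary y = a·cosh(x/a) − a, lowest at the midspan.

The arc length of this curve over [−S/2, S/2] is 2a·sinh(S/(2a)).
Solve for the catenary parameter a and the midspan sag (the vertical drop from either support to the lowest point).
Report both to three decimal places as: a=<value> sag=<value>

seed: a₀ = √(S³/(24(L−S))) = √(159.542³/(24·52.258)) = 56.902394
iter 1: u=1.401892  f(a)=+5.382e+00  f'(a)=-2.224e+00  a ← 56.902394 − (+5.382e+00/-2.224e+00) = 59.322383
iter 2: u=1.344703  f(a)=+3.624e-01  f'(a)=-1.934e+00  a ← 59.322383 − (+3.624e-01/-1.934e+00) = 59.509787
iter 3: u=1.340469  f(a)=+1.905e-03  f'(a)=-1.913e+00  a ← 59.509787 − (+1.905e-03/-1.913e+00) = 59.510783
iter 4: u=1.340446  f(a)=+5.327e-08  f'(a)=-1.913e+00  a ← 59.510783 − (+5.327e-08/-1.913e+00) = 59.510783
iter 5: u=1.340446  f(a)=-5.684e-14  f'(a)=-1.913e+00  a ← 59.510783 − (-5.684e-14/-1.913e+00) = 59.510783
converged: |Δa| < 1e-12 after 5 iterations
sag = a·(cosh(S/(2a)) − 1) = 59.510783·(cosh(1.340446) − 1) = 61.964907
T_max/T_min = cosh(S/(2a)) = 2.041238

a=59.511 sag=61.965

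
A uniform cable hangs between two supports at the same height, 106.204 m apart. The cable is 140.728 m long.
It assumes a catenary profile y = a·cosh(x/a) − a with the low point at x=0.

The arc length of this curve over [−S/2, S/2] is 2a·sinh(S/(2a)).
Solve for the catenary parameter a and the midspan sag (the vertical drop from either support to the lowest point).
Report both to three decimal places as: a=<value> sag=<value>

seed: a₀ = √(S³/(24(L−S))) = √(106.204³/(24·34.524)) = 38.022891
iter 1: u=1.396580  f(a)=+3.528e+00  f'(a)=-2.196e+00  a ← 38.022891 − (+3.528e+00/-2.196e+00) = 39.629418
iter 2: u=1.339964  f(a)=+2.359e-01  f'(a)=-1.911e+00  a ← 39.629418 − (+2.359e-01/-1.911e+00) = 39.752852
iter 3: u=1.335804  f(a)=+1.222e-03  f'(a)=-1.891e+00  a ← 39.752852 − (+1.222e-03/-1.891e+00) = 39.753498
iter 4: u=1.335782  f(a)=+3.317e-08  f'(a)=-1.891e+00  a ← 39.753498 − (+3.317e-08/-1.891e+00) = 39.753498
iter 5: u=1.335782  f(a)=-2.842e-14  f'(a)=-1.891e+00  a ← 39.753498 − (-2.842e-14/-1.891e+00) = 39.753498
converged: |Δa| < 1e-12 after 5 iterations
sag = a·(cosh(S/(2a)) − 1) = 39.753498·(cosh(1.335782) − 1) = 41.063784
T_max/T_min = cosh(S/(2a)) = 2.032960

a=39.753 sag=41.064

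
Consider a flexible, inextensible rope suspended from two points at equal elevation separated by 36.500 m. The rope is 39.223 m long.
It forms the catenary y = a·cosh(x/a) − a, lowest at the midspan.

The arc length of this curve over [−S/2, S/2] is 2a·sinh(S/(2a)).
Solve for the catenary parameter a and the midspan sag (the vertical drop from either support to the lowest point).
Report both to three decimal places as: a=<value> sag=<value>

a=27.578 sag=6.262

seed: a₀ = √(S³/(24(L−S))) = √(36.500³/(24·2.723)) = 27.277832
iter 1: u=0.669041  f(a)=+6.160e-02  f'(a)=-2.087e-01  a ← 27.277832 − (+6.160e-02/-2.087e-01) = 27.572934
iter 2: u=0.661881  f(a)=+1.014e-03  f'(a)=-2.019e-01  a ← 27.572934 − (+1.014e-03/-2.019e-01) = 27.577955
iter 3: u=0.661760  f(a)=+2.849e-07  f'(a)=-2.018e-01  a ← 27.577955 − (+2.849e-07/-2.018e-01) = 27.577957
iter 4: u=0.661760  f(a)=+2.842e-14  f'(a)=-2.018e-01  a ← 27.577957 − (+2.842e-14/-2.018e-01) = 27.577957
converged: |Δa| < 1e-12 after 4 iterations
sag = a·(cosh(S/(2a)) − 1) = 27.577957·(cosh(0.661760) − 1) = 6.262177
T_max/T_min = cosh(S/(2a)) = 1.227072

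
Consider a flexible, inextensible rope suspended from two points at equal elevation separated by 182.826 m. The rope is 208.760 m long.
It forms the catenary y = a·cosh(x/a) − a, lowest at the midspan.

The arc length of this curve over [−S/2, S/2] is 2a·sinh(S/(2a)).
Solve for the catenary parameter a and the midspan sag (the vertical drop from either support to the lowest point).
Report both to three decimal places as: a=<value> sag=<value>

seed: a₀ = √(S³/(24(L−S))) = √(182.826³/(24·25.934)) = 99.086973
iter 1: u=0.922553  f(a)=+1.126e+00  f'(a)=-5.694e-01  a ← 99.086973 − (+1.126e+00/-5.694e-01) = 101.064991
iter 2: u=0.904497  f(a)=+3.461e-02  f'(a)=-5.349e-01  a ← 101.064991 − (+3.461e-02/-5.349e-01) = 101.129695
iter 3: u=0.903918  f(a)=+3.498e-05  f'(a)=-5.338e-01  a ← 101.129695 − (+3.498e-05/-5.338e-01) = 101.129760
iter 4: u=0.903918  f(a)=+3.575e-11  f'(a)=-5.338e-01  a ← 101.129760 − (+3.575e-11/-5.338e-01) = 101.129760
converged: |Δa| < 1e-12 after 4 iterations
sag = a·(cosh(S/(2a)) − 1) = 101.129760·(cosh(0.903918) − 1) = 44.205758
T_max/T_min = cosh(S/(2a)) = 1.437119

a=101.130 sag=44.206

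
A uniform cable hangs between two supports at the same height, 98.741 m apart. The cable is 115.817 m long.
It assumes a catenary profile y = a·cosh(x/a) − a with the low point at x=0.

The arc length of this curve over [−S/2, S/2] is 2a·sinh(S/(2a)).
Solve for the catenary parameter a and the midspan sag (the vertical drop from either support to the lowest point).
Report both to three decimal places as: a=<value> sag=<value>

seed: a₀ = √(S³/(24(L−S))) = √(98.741³/(24·17.076)) = 48.467162
iter 1: u=1.018638  f(a)=+9.081e-01  f'(a)=-7.805e-01  a ← 48.467162 − (+9.081e-01/-7.805e-01) = 49.630654
iter 2: u=0.994758  f(a)=+3.373e-02  f'(a)=-7.235e-01  a ← 49.630654 − (+3.373e-02/-7.235e-01) = 49.677273
iter 3: u=0.993825  f(a)=+5.051e-05  f'(a)=-7.213e-01  a ← 49.677273 − (+5.051e-05/-7.213e-01) = 49.677343
iter 4: u=0.993823  f(a)=+1.136e-10  f'(a)=-7.213e-01  a ← 49.677343 − (+1.136e-10/-7.213e-01) = 49.677343
iter 5: u=0.993823  f(a)=+1.421e-14  f'(a)=-7.213e-01  a ← 49.677343 − (+1.421e-14/-7.213e-01) = 49.677343
converged: |Δa| < 1e-12 after 5 iterations
sag = a·(cosh(S/(2a)) − 1) = 49.677343·(cosh(0.993823) − 1) = 26.619661
T_max/T_min = cosh(S/(2a)) = 1.535851

a=49.677 sag=26.620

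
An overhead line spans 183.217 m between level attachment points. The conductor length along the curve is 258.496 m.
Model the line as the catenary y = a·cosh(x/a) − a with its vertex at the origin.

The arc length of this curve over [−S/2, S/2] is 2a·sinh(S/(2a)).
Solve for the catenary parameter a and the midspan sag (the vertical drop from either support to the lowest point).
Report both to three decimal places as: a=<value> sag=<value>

seed: a₀ = √(S³/(24(L−S))) = √(183.217³/(24·75.279)) = 58.345331
iter 1: u=1.570108  f(a)=+9.843e+00  f'(a)=-3.275e+00  a ← 58.345331 − (+9.843e+00/-3.275e+00) = 61.350526
iter 2: u=1.493198  f(a)=+8.116e-01  f'(a)=-2.755e+00  a ← 61.350526 − (+8.116e-01/-2.755e+00) = 61.645062
iter 3: u=1.486064  f(a)=+6.614e-03  f'(a)=-2.711e+00  a ← 61.645062 − (+6.614e-03/-2.711e+00) = 61.647502
iter 4: u=1.486005  f(a)=+4.471e-07  f'(a)=-2.710e+00  a ← 61.647502 − (+4.471e-07/-2.710e+00) = 61.647502
iter 5: u=1.486005  f(a)=+5.684e-14  f'(a)=-2.710e+00  a ← 61.647502 − (+5.684e-14/-2.710e+00) = 61.647502
converged: |Δa| < 1e-12 after 5 iterations
sag = a·(cosh(S/(2a)) − 1) = 61.647502·(cosh(1.486005) − 1) = 81.549775
T_max/T_min = cosh(S/(2a)) = 2.322840

a=61.648 sag=81.550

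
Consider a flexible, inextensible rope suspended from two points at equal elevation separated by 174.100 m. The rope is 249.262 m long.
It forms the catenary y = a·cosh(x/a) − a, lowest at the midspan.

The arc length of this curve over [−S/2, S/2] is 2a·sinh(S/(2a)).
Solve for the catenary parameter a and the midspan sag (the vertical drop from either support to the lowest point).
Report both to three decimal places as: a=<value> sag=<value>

seed: a₀ = √(S³/(24(L−S))) = √(174.100³/(24·75.162)) = 54.087060
iter 1: u=1.609442  f(a)=+1.036e+01  f'(a)=-3.569e+00  a ← 54.087060 − (+1.036e+01/-3.569e+00) = 56.988934
iter 2: u=1.527490  f(a)=+8.919e-01  f'(a)=-2.979e+00  a ← 56.988934 − (+8.919e-01/-2.979e+00) = 57.288380
iter 3: u=1.519505  f(a)=+7.992e-03  f'(a)=-2.925e+00  a ← 57.288380 − (+7.992e-03/-2.925e+00) = 57.291112
iter 4: u=1.519433  f(a)=+6.543e-07  f'(a)=-2.925e+00  a ← 57.291112 − (+6.543e-07/-2.925e+00) = 57.291112
iter 5: u=1.519433  f(a)=+0.000e+00  f'(a)=-2.925e+00  a ← 57.291112 − (+0.000e+00/-2.925e+00) = 57.291112
converged: |Δa| < 1e-12 after 5 iterations
sag = a·(cosh(S/(2a)) − 1) = 57.291112·(cosh(1.519433) − 1) = 79.877243
T_max/T_min = cosh(S/(2a)) = 2.394234

a=57.291 sag=79.877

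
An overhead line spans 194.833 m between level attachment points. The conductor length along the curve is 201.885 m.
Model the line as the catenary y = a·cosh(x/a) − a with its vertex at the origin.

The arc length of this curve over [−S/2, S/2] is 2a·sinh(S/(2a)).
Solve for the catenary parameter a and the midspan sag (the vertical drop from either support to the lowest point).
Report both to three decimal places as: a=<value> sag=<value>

seed: a₀ = √(S³/(24(L−S))) = √(194.833³/(24·7.052)) = 209.041255
iter 1: u=0.466016  f(a)=+7.697e-02  f'(a)=-6.895e-02  a ← 209.041255 − (+7.697e-02/-6.895e-02) = 210.157648
iter 2: u=0.463540  f(a)=+6.210e-04  f'(a)=-6.784e-02  a ← 210.157648 − (+6.210e-04/-6.784e-02) = 210.166802
iter 3: u=0.463520  f(a)=+4.115e-08  f'(a)=-6.783e-02  a ← 210.166802 − (+4.115e-08/-6.783e-02) = 210.166802
iter 4: u=0.463520  f(a)=+2.842e-14  f'(a)=-6.783e-02  a ← 210.166802 − (+2.842e-14/-6.783e-02) = 210.166802
converged: |Δa| < 1e-12 after 4 iterations
sag = a·(cosh(S/(2a)) − 1) = 210.166802·(cosh(0.463520) − 1) = 22.984378
T_max/T_min = cosh(S/(2a)) = 1.109363

a=210.167 sag=22.984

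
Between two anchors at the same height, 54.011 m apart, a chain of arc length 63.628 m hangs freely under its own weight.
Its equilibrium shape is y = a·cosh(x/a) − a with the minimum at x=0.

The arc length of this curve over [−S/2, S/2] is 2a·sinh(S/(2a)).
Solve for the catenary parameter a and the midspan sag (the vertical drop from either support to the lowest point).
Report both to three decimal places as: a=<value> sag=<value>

a=26.798 sag=14.798

seed: a₀ = √(S³/(24(L−S))) = √(54.011³/(24·9.617)) = 26.127503
iter 1: u=1.033604  f(a)=+5.270e-01  f'(a)=-8.179e-01  a ← 26.127503 − (+5.270e-01/-8.179e-01) = 26.771829
iter 2: u=1.008728  f(a)=+2.012e-02  f'(a)=-7.565e-01  a ← 26.771829 − (+2.012e-02/-7.565e-01) = 26.798430
iter 3: u=1.007727  f(a)=+3.192e-05  f'(a)=-7.541e-01  a ← 26.798430 − (+3.192e-05/-7.541e-01) = 26.798472
iter 4: u=1.007725  f(a)=+8.063e-11  f'(a)=-7.541e-01  a ← 26.798472 − (+8.063e-11/-7.541e-01) = 26.798472
iter 5: u=1.007725  f(a)=-7.105e-15  f'(a)=-7.541e-01  a ← 26.798472 − (-7.105e-15/-7.541e-01) = 26.798472
converged: |Δa| < 1e-12 after 5 iterations
sag = a·(cosh(S/(2a)) − 1) = 26.798472·(cosh(1.007725) − 1) = 14.798267
T_max/T_min = cosh(S/(2a)) = 1.552206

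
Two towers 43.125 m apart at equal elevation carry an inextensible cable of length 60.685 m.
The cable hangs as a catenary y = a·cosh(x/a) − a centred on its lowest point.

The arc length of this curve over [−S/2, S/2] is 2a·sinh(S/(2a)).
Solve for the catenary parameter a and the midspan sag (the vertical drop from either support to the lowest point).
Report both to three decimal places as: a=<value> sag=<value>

seed: a₀ = √(S³/(24(L−S))) = √(43.125³/(24·17.560)) = 13.795130
iter 1: u=1.563052  f(a)=+2.274e+00  f'(a)=-3.225e+00  a ← 13.795130 − (+2.274e+00/-3.225e+00) = 14.500388
iter 2: u=1.487029  f(a)=+1.860e-01  f'(a)=-2.717e+00  a ← 14.500388 − (+1.860e-01/-2.717e+00) = 14.568865
iter 3: u=1.480040  f(a)=+1.490e-03  f'(a)=-2.673e+00  a ← 14.568865 − (+1.490e-03/-2.673e+00) = 14.569422
iter 4: u=1.479983  f(a)=+9.727e-08  f'(a)=-2.673e+00  a ← 14.569422 − (+9.727e-08/-2.673e+00) = 14.569422
iter 5: u=1.479983  f(a)=+0.000e+00  f'(a)=-2.673e+00  a ← 14.569422 − (+0.000e+00/-2.673e+00) = 14.569422
converged: |Δa| < 1e-12 after 5 iterations
sag = a·(cosh(S/(2a)) − 1) = 14.569422·(cosh(1.479983) − 1) = 19.089683
T_max/T_min = cosh(S/(2a)) = 2.310257

a=14.569 sag=19.090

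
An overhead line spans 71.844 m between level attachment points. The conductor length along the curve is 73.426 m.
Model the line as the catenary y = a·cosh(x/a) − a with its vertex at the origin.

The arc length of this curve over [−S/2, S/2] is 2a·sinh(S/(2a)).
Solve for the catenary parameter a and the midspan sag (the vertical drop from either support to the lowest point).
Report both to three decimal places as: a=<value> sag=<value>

a=99.152 sag=6.579

seed: a₀ = √(S³/(24(L−S))) = √(71.844³/(24·1.582)) = 98.827292
iter 1: u=0.363483  f(a)=+1.048e-02  f'(a)=-3.244e-02  a ← 98.827292 − (+1.048e-02/-3.244e-02) = 99.150457
iter 2: u=0.362298  f(a)=+5.165e-05  f'(a)=-3.212e-02  a ← 99.150457 − (+5.165e-05/-3.212e-02) = 99.152064
iter 3: u=0.362292  f(a)=+1.267e-09  f'(a)=-3.212e-02  a ← 99.152064 − (+1.267e-09/-3.212e-02) = 99.152064
iter 4: u=0.362292  f(a)=+0.000e+00  f'(a)=-3.212e-02  a ← 99.152064 − (+0.000e+00/-3.212e-02) = 99.152064
converged: |Δa| < 1e-12 after 4 iterations
sag = a·(cosh(S/(2a)) − 1) = 99.152064·(cosh(0.362292) − 1) = 6.578613
T_max/T_min = cosh(S/(2a)) = 1.066349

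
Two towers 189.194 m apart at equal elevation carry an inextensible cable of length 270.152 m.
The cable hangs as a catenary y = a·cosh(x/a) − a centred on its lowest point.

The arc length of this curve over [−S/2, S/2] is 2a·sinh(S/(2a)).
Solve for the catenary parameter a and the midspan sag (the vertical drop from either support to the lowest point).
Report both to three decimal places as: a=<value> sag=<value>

a=62.506 sag=86.331

seed: a₀ = √(S³/(24(L−S))) = √(189.194³/(24·80.958)) = 59.037170
iter 1: u=1.602330  f(a)=+1.105e+01  f'(a)=-3.514e+00  a ← 59.037170 − (+1.105e+01/-3.514e+00) = 62.181670
iter 2: u=1.521300  f(a)=+9.444e-01  f'(a)=-2.937e+00  a ← 62.181670 − (+9.444e-01/-2.937e+00) = 62.503173
iter 3: u=1.513475  f(a)=+8.319e-03  f'(a)=-2.886e+00  a ← 62.503173 − (+8.319e-03/-2.886e+00) = 62.506056
iter 4: u=1.513405  f(a)=+6.582e-07  f'(a)=-2.885e+00  a ← 62.506056 − (+6.582e-07/-2.885e+00) = 62.506056
iter 5: u=1.513405  f(a)=-5.684e-14  f'(a)=-2.885e+00  a ← 62.506056 − (-5.684e-14/-2.885e+00) = 62.506056
converged: |Δa| < 1e-12 after 5 iterations
sag = a·(cosh(S/(2a)) − 1) = 62.506056·(cosh(1.513405) − 1) = 86.331213
T_max/T_min = cosh(S/(2a)) = 2.381166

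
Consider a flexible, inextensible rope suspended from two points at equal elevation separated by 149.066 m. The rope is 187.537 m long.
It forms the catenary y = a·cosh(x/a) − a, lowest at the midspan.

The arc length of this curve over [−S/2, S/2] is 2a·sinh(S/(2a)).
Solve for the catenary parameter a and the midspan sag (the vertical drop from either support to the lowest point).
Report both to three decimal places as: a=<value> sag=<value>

a=62.089 sag=50.373

seed: a₀ = √(S³/(24(L−S))) = √(149.066³/(24·38.471)) = 59.895685
iter 1: u=1.244380  f(a)=+3.091e+00  f'(a)=-1.495e+00  a ← 59.895685 − (+3.091e+00/-1.495e+00) = 61.963327
iter 2: u=1.202857  f(a)=+1.673e-01  f'(a)=-1.337e+00  a ← 61.963327 − (+1.673e-01/-1.337e+00) = 62.088424
iter 3: u=1.200433  f(a)=+5.518e-04  f'(a)=-1.328e+00  a ← 62.088424 − (+5.518e-04/-1.328e+00) = 62.088840
iter 4: u=1.200425  f(a)=+6.050e-09  f'(a)=-1.328e+00  a ← 62.088840 − (+6.050e-09/-1.328e+00) = 62.088840
iter 5: u=1.200425  f(a)=+2.842e-14  f'(a)=-1.328e+00  a ← 62.088840 − (+2.842e-14/-1.328e+00) = 62.088840
converged: |Δa| < 1e-12 after 5 iterations
sag = a·(cosh(S/(2a)) − 1) = 62.088840·(cosh(1.200425) − 1) = 50.372512
T_max/T_min = cosh(S/(2a)) = 1.811297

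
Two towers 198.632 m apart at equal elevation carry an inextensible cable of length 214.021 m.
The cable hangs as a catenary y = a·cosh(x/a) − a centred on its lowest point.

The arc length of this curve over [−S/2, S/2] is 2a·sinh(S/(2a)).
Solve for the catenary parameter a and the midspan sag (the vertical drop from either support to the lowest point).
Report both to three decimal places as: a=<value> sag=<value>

a=147.331 sag=34.761

seed: a₀ = √(S³/(24(L−S))) = √(198.632³/(24·15.389)) = 145.667613
iter 1: u=0.681799  f(a)=+3.617e-01  f'(a)=-2.213e-01  a ← 145.667613 − (+3.617e-01/-2.213e-01) = 147.302059
iter 2: u=0.674234  f(a)=+6.177e-03  f'(a)=-2.138e-01  a ← 147.302059 − (+6.177e-03/-2.138e-01) = 147.330955
iter 3: u=0.674101  f(a)=+1.872e-06  f'(a)=-2.136e-01  a ← 147.330955 − (+1.872e-06/-2.136e-01) = 147.330964
iter 4: u=0.674101  f(a)=+1.421e-13  f'(a)=-2.136e-01  a ← 147.330964 − (+1.421e-13/-2.136e-01) = 147.330964
converged: |Δa| < 1e-12 after 4 iterations
sag = a·(cosh(S/(2a)) − 1) = 147.330964·(cosh(0.674101) − 1) = 34.761485
T_max/T_min = cosh(S/(2a)) = 1.235941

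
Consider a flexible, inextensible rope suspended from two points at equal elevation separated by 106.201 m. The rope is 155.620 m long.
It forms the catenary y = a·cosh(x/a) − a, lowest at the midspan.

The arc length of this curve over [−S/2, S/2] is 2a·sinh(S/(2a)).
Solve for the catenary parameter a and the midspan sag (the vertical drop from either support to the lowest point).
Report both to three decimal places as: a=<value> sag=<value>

a=33.796 sag=51.037

seed: a₀ = √(S³/(24(L−S))) = √(106.201³/(24·49.419)) = 31.779006
iter 1: u=1.670930  f(a)=+7.376e+00  f'(a)=-4.070e+00  a ← 31.779006 − (+7.376e+00/-4.070e+00) = 33.591351
iter 2: u=1.580779  f(a)=+6.780e-01  f'(a)=-3.353e+00  a ← 33.591351 − (+6.780e-01/-3.353e+00) = 33.793561
iter 3: u=1.571320  f(a)=+7.010e-03  f'(a)=-3.284e+00  a ← 33.793561 − (+7.010e-03/-3.284e+00) = 33.795695
iter 4: u=1.571221  f(a)=+7.665e-07  f'(a)=-3.283e+00  a ← 33.795695 − (+7.665e-07/-3.283e+00) = 33.795695
iter 5: u=1.571221  f(a)=+0.000e+00  f'(a)=-3.283e+00  a ← 33.795695 − (+0.000e+00/-3.283e+00) = 33.795695
converged: |Δa| < 1e-12 after 5 iterations
sag = a·(cosh(S/(2a)) − 1) = 33.795695·(cosh(1.571221) − 1) = 51.036758
T_max/T_min = cosh(S/(2a)) = 2.510156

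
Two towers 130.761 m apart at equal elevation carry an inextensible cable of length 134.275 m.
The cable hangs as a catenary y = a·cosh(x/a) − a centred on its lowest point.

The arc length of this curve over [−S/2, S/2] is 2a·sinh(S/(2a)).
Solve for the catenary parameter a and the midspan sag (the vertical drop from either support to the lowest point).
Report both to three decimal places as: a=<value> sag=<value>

seed: a₀ = √(S³/(24(L−S))) = √(130.761³/(24·3.514)) = 162.821162
iter 1: u=0.401548  f(a)=+2.844e-02  f'(a)=-4.386e-02  a ← 162.821162 − (+2.844e-02/-4.386e-02) = 163.469508
iter 2: u=0.399955  f(a)=+1.708e-04  f'(a)=-4.334e-02  a ← 163.469508 − (+1.708e-04/-4.334e-02) = 163.473449
iter 3: u=0.399946  f(a)=+6.239e-09  f'(a)=-4.334e-02  a ← 163.473449 − (+6.239e-09/-4.334e-02) = 163.473449
iter 4: u=0.399946  f(a)=+2.842e-14  f'(a)=-4.334e-02  a ← 163.473449 − (+2.842e-14/-4.334e-02) = 163.473449
converged: |Δa| < 1e-12 after 4 iterations
sag = a·(cosh(S/(2a)) − 1) = 163.473449·(cosh(0.399946) − 1) = 13.249533
T_max/T_min = cosh(S/(2a)) = 1.081050

a=163.473 sag=13.250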